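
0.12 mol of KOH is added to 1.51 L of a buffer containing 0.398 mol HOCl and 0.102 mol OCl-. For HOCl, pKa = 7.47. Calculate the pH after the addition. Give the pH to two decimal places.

After neutralization: n(HOCl) = 0.278 mol, n(OCl-) = 0.222 mol.
pH = pKa + log(n_OCl-/n_HOCl) = 7.47 + log(0.222/0.278) = 7.47 + (-0.098)

pH = 7.37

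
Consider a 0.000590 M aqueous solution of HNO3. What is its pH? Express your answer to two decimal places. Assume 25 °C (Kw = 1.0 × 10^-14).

pH = 3.23

HNO3 is a strong acid and dissociates completely, so [H+] = 0.000590 M.
pH = -log(0.00059) = 3.23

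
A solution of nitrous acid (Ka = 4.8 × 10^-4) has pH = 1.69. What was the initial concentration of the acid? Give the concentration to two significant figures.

C₀ = 8.9 × 10^-1 M

[H+] = 10^(-1.69) = 2.04 × 10^-2 M = x
Ka = x²/(C₀ − x) ⇒ C₀ = x + x²/Ka
C₀ = 2.04 × 10^-2 + (2.04 × 10^-2)²/(4.8 × 10^-4) = 8.87 × 10^-1 M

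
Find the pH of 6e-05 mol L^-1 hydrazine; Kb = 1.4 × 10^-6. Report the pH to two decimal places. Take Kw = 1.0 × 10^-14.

pH = 8.93

N2H4 + H2O ⇌ N2H5+ + OH-
Kb = [OH-]²/(6e-05 − [OH-]) = 1.4 × 10^-6
The 5% rule fails; solving [OH-]² + Kb·[OH-] − Kb·C₀ = 0 exactly:
[OH-] = [−1.4e-06 + √(1.4e-06² + 3.36e-10)]/2 = 8.49 × 10^-6 M
pOH = −log(8.49 × 10^-6) = 5.07; pH = 14.00 − 5.07 = 8.93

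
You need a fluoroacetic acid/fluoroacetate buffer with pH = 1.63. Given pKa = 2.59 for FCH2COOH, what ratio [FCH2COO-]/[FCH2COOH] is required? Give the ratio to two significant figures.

ratio = 0.11

pH = pKa + log(r) ⇒ log(r) = 1.63 − 2.59 = -0.96
r = [FCH2COO-]/[FCH2COOH] = 10^(-0.96) = 0.11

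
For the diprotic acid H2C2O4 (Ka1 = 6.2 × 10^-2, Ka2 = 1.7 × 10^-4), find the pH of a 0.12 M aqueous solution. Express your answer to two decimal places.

Since Ka1 ≫ Ka2, the first ionization dominates [H+].
Ka1 = x²/(0.12 − x) = 6.2 × 10^-2
Solving the quadratic: x = (−Ka1 + √(Ka1² + 4·Ka1·C₀))/2 = 6.07 × 10^-2 M
pH = −log(6.07 × 10^-2) = 1.22

pH = 1.22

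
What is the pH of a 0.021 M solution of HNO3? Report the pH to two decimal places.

HNO3 is a strong acid and dissociates completely, so [H+] = 0.021 M.
pH = -log(0.021) = 1.68

pH = 1.68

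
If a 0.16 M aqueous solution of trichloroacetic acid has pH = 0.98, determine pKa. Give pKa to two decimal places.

[H+] = 10^(-0.98) = 1.05 × 10^-1 M
At equilibrium [HA] = 0.16 − 1.05 × 10^-1 = 5.50 × 10^-2 M
Ka = [H+][A-]/[HA] = (1.05 × 10^-1)² / 5.50 × 10^-2 = 2.00 × 10^-1
pKa = -log(2.00 × 10^-1) = 0.70

pKa = 0.70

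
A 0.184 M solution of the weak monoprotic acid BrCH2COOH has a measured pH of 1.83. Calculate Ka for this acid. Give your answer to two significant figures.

Ka = 1.3 × 10^-3

[H+] = 10^(-1.83) = 1.48 × 10^-2 M
At equilibrium [HA] = 0.184 − 1.48 × 10^-2 = 1.69 × 10^-1 M
Ka = [H+][A-]/[HA] = (1.48 × 10^-2)² / 1.69 × 10^-1 = 1.3 × 10^-3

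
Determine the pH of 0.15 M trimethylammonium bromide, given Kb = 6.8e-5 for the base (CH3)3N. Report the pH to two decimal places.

pH = 5.33

(CH3)3NH+ is the conjugate acid of the weak base (CH3)3N.
Ka = Kw/Kb = 1.0×10^-14 / 6.8 × 10^-5 = 1.47 × 10^-10
From the ICE table, Ka = x²/(0.15 − x) = 1.47 × 10^-10.
Neglecting x in the denominator: x = √(1.47 × 10^-10 × 0.15) = 4.70 × 10^-6 M
(x/C₀ = 0.0031% < 5%, so the approximation holds.)
pH = −log(4.70 × 10^-6) = 5.33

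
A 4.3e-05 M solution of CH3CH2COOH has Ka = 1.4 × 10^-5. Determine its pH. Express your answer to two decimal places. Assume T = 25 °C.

pH = 4.73

CH3CH2COOH ⇌ CH3CH2COO- + H+
From the ICE table, Ka = [H+]²/(4.3e-05 − [H+]) = 1.4 × 10^-5.
[H+] is not negligible relative to C₀; solve [H+]² + 1.4e-05·[H+] − 6.02e-10 = 0.
[H+] = (−Ka + √(Ka² + 4·Ka·C₀))/2 = 1.85 × 10^-5 M
pH = −log[H+] = −log(1.85 × 10^-5) = 4.73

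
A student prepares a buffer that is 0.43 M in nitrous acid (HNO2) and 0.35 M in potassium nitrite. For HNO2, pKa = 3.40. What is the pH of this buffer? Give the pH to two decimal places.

pH = 3.31

Using pH = pKa + log([base]/[acid]) with [base]/[acid] = 0.35/0.43:
pH = 3.40 + (-0.089) = 3.31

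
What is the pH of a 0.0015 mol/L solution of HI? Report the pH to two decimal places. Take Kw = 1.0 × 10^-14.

pH = 2.82

HI is a strong acid and dissociates completely, so [H+] = 0.0015 M.
pH = -log(0.0015) = 2.82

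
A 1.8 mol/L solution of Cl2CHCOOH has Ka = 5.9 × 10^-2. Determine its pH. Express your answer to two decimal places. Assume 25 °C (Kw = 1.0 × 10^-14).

pH = 0.53

Cl2CHCOOH ⇌ Cl2CHCOO- + H+
Let x = [H+] at equilibrium. Ka = x²/(1.8 − x).
The 5% rule fails; solving x² + Ka·x − Ka·C₀ = 0 exactly:
x = (−Ka + √(Ka² + 4·Ka·C₀))/2 = 2.98 × 10^-1 M
pH = −log(2.98 × 10^-1) = 0.53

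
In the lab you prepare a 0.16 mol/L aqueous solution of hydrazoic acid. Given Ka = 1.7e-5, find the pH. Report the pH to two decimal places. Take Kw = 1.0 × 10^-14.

HN3 ⇌ N3- + H+
Ka = x²/(0.16 − x) = 1.7 × 10^-5
Neglecting x in the denominator: x = √(1.7 × 10^-5 × 0.16) = 1.65 × 10^-3 M
(x/C₀ = 1% < 5%, so the approximation holds.)
pH = −log(1.65 × 10^-3) = 2.78

pH = 2.78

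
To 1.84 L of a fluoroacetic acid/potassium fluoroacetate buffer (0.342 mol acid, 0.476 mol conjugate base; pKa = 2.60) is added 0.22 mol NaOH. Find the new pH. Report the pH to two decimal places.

After neutralization: n(FCH2COOH) = 0.122 mol, n(FCH2COO-) = 0.696 mol.
pH = pKa + log([A⁻]/[HA]) = 2.60 + log(0.696/0.122) = 2.60 +0.756

pH = 3.36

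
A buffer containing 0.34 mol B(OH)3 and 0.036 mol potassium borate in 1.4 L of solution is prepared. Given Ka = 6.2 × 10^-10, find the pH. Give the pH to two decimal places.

pKa = −log(6.2 × 10^-10) = 9.208
Henderson–Hasselbalch: pH = pKa + log([B(OH)4-]/[B(OH)3]) = 9.208 + log(0.036/0.34)
pH = 9.208 + (-0.975) = 8.23

pH = 8.23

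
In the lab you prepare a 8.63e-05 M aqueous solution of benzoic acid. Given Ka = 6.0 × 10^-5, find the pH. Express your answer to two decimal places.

C6H5COOH ⇌ C6H5COO- + H+
Ka = x²/(8.63e-05 − x) = 6.0 × 10^-5
x is not negligible relative to C₀; solve x² + 6e-05·x − 5.18e-09 = 0.
x = (−Ka + √(Ka² + 4·Ka·C₀))/2 = 4.80 × 10^-5 M
pH = −log[H+] = −log(4.80 × 10^-5) = 4.32

pH = 4.32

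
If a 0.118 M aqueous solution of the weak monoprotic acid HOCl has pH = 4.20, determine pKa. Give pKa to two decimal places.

[H+] = 10^(-4.20) = 6.31 × 10^-5 M
At equilibrium [HA] = 0.118 − 6.31 × 10^-5 = 1.18 × 10^-1 M
Ka = [H+][A-]/[HA] = (6.31 × 10^-5)² / 1.18 × 10^-1 = 3.37 × 10^-8
pKa = -log(3.37 × 10^-8) = 7.47

pKa = 7.47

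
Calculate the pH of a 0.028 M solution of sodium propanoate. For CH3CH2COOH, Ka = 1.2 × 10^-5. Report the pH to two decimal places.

pH = 8.68

CH3CH2COO- is the conjugate base of the weak acid CH3CH2COOH.
Kb = Kw/Ka = 1.0×10^-14 / 1.2 × 10^-5 = 8.33 × 10^-10
Kb = x²/(0.028 − x) = 8.33 × 10^-10
Neglecting x in the denominator: x = √(8.33 × 10^-10 × 0.028) = 4.83 × 10^-6 M
Check: 0.017% ionized — well under 5%, approximation valid.
pOH = 5.32, so pH = 14.00 − pOH = 8.68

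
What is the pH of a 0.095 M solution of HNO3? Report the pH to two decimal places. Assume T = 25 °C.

pH = 1.02

HNO3 is a strong acid and dissociates completely, so [H+] = 0.095 M.
pH = -log(0.095) = 1.02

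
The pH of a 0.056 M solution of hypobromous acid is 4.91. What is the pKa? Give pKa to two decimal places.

pKa = 8.57

[H+] = 10^(-4.91) = 1.23 × 10^-5 M
At equilibrium [HA] = 0.056 − 1.23 × 10^-5 = 5.60 × 10^-2 M
Ka = [H+][A-]/[HA] = (1.23 × 10^-5)² / 5.60 × 10^-2 = 2.70 × 10^-9
pKa = -log(2.70 × 10^-9) = 8.57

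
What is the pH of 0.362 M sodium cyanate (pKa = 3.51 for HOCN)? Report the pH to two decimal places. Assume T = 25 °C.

pH = 8.53

OCN- is the conjugate base of the weak acid HOCN.
Ka = 10^(−3.51) = 3.09 × 10^-4
Kb = Kw/Ka = 1.0×10^-14 / 3.09 × 10^-4 = 3.24 × 10^-11
Let x = [OH-] at equilibrium. Kb = x²/(0.362 − x).
Assume x ≪ 0.362: x ≈ √(3.24 × 10^-11 × 0.362) = 3.42 × 10^-6 M
Check: 0.00095% ionized — well under 5%, approximation valid.
pOH = −log(3.42 × 10^-6) = 5.47; pH = 14.00 − 5.47 = 8.53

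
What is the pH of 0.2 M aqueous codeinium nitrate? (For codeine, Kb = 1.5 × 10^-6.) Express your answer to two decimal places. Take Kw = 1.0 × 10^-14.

pH = 4.44

C18H22NO3+ is the conjugate acid of the weak base C18H21NO3.
Ka = Kw/Kb = 1.0×10^-14 / 1.5 × 10^-6 = 6.67 × 10^-9
Let x = [H+] at equilibrium. Ka = x²/(0.2 − x).
Since Ka ≪ C₀, x ≈ √(Ka·C₀) = 3.65 × 10^-5 M.
pH = −log[H+] = −log(3.65 × 10^-5) = 4.44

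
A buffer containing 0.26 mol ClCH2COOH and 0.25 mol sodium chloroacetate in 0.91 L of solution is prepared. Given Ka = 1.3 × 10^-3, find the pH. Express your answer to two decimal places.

pH = 2.87

pKa = −log(1.3 × 10^-3) = 2.886
Using pH = pKa + log([base]/[acid]) with [base]/[acid] = 0.25/0.26:
pH = 2.886 + (-0.017) = 2.87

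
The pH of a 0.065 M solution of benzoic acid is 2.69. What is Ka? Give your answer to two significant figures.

Ka = 6.6 × 10^-5

[H+] = 10^(-2.69) = 2.04 × 10^-3 M
At equilibrium [HA] = 0.065 − 2.04 × 10^-3 = 6.30 × 10^-2 M
Ka = [H+][A-]/[HA] = (2.04 × 10^-3)² / 6.30 × 10^-2 = 6.6 × 10^-5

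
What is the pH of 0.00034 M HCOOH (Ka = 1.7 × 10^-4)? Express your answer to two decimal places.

HCOOH ⇌ HCOO- + H+
Ka = x²/(0.00034 − x) = 1.7 × 10^-4
Here C₀/Ka ≈ 2, so the small-x approximation fails. Use the quadratic:
x = [−0.00017 + √(0.00017² + 2.31e-07)]/2 = 1.70 × 10^-4 M
pH = −log[H+] = −log(1.70 × 10^-4) = 3.77

pH = 3.77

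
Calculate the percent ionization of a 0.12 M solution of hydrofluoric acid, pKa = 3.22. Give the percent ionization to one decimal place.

HF ⇌ F- + H+; let x = [H+] at equilibrium.
Ka = 10^(−3.22) = 6.03 × 10^-4
Ka = x²/(C₀ − x); solving the quadratic gives x = 8.21 × 10^-3 M.
% ionization = x/C₀ × 100% = 8.21 × 10^-3/0.12 × 100% = 6.8%

6.8%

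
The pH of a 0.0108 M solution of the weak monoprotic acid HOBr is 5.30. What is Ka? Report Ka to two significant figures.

[H+] = 10^(-5.30) = 5.01 × 10^-6 M
At equilibrium [HA] = 0.0108 − 5.01 × 10^-6 = 1.08 × 10^-2 M
Ka = [H+][A-]/[HA] = (5.01 × 10^-6)² / 1.08 × 10^-2 = 2.3 × 10^-9

Ka = 2.3 × 10^-9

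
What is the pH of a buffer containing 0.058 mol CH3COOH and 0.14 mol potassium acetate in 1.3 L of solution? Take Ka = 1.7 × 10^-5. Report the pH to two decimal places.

pH = 5.15

pKa = −log(1.7 × 10^-5) = 4.770
Henderson–Hasselbalch: pH = pKa + log([CH3COO-]/[CH3COOH]) = 4.770 + log(0.14/0.058)
pH = 4.770 + (+0.383) = 5.15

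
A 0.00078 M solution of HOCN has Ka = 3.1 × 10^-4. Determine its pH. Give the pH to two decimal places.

pH = 3.44

HOCN ⇌ OCN- + H+
From the ICE table, Ka = x²/(0.00078 − x) = 3.1 × 10^-4.
x is not negligible relative to C₀; solve x² + 0.00031·x − 2.42e-07 = 0.
x = (−Ka + √(Ka² + 4·Ka·C₀))/2 = 3.61 × 10^-4 M
pH = −log(3.61 × 10^-4) = 3.44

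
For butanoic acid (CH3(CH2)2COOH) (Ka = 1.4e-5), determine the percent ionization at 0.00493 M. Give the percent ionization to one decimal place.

CH3(CH2)2COOH ⇌ CH3(CH2)2COO- + H+; let x = [H+] at equilibrium.
Ka = x²/(C₀ − x); solving the quadratic gives x = 2.56 × 10^-4 M.
Fraction ionized = 2.56 × 10^-4 / 0.00493 = 0.0519 → 5.2%

5.2%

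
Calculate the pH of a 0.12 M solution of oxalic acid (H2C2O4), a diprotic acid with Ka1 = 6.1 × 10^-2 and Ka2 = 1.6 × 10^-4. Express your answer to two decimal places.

Ka1 ≫ Ka2, so treat the first dissociation as the only significant source of H+.
Ka1 = x²/(0.12 − x) = 6.1 × 10^-2
Solving the quadratic: x = (−Ka1 + √(Ka1² + 4·Ka1·C₀))/2 = 6.03 × 10^-2 M
pH = −log(6.03 × 10^-2) = 1.22

pH = 1.22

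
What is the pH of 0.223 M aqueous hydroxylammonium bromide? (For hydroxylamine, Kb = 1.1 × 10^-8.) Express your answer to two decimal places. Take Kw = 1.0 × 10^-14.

pH = 3.35

NH3OH+ is the conjugate acid of the weak base NH2OH.
Ka = Kw/Kb = 1.0×10^-14 / 1.1 × 10^-8 = 9.09 × 10^-7
Ka = [H+]²/(0.223 − [H+]) = 9.09 × 10^-7
Assume [H+] ≪ 0.223: [H+] ≈ √(9.09 × 10^-7 × 0.223) = 4.50 × 10^-4 M
Check: 0.2% ionized — well under 5%, approximation valid.
pH = −log(4.50 × 10^-4) = 3.35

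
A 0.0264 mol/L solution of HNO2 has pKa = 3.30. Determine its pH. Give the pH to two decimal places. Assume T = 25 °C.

HNO2 ⇌ NO2- + H+
Ka = 10^(−3.30) = 5.01 × 10^-4
Ka = [H+]²/(0.0264 − [H+]) = 5.01 × 10^-4
The 5% rule fails; solving [H+]² + Ka·[H+] − Ka·C₀ = 0 exactly:
[H+] = [−0.000501 + √(0.000501² + 5.29e-05)]/2 = 3.39 × 10^-3 M
pH = −log[H+] = −log(3.39 × 10^-3) = 2.47

pH = 2.47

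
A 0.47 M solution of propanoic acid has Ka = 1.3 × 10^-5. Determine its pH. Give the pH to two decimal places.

CH3CH2COOH ⇌ CH3CH2COO- + H+
Let x = [H+] at equilibrium. Ka = x²/(0.47 − x).
Since Ka ≪ C₀, x ≈ √(Ka·C₀) = 2.47 × 10^-3 M.
(x/C₀ = 0.53% < 5%, so the approximation holds.)
pH = −log[H+] = −log(2.47 × 10^-3) = 2.61

pH = 2.61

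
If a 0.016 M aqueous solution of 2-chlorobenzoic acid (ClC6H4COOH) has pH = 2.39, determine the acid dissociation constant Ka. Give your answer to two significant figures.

[H+] = 10^(-2.39) = 4.07 × 10^-3 M
At equilibrium [HA] = 0.016 − 4.07 × 10^-3 = 1.19 × 10^-2 M
Ka = [H+][A-]/[HA] = (4.07 × 10^-3)² / 1.19 × 10^-2 = 1.4 × 10^-3

Ka = 1.4 × 10^-3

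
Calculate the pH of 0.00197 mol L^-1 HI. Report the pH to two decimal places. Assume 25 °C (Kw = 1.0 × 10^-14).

pH = 2.71

HI is a strong acid and dissociates completely, so [H+] = 0.00197 M.
pH = -log(0.00197) = 2.71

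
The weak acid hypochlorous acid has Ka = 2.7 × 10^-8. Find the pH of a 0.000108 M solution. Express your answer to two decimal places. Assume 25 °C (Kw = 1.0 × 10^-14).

pH = 5.77

HOCl ⇌ OCl- + H+
Let x = [H+] at equilibrium. Ka = x²/(0.000108 − x).
Assume x ≪ 0.000108: x ≈ √(2.7 × 10^-8 × 0.000108) = 1.71 × 10^-6 M
(x/C₀ = 1.6% < 5%, so the approximation holds.)
pH = −log(1.71 × 10^-6) = 5.77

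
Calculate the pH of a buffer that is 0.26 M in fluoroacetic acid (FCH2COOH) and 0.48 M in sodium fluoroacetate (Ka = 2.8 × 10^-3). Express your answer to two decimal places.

pKa = −log(2.8 × 10^-3) = 2.553
Using pH = pKa + log([base]/[acid]) with [base]/[acid] = 0.48/0.26:
pH = 2.553 + (+0.266) = 2.82

pH = 2.82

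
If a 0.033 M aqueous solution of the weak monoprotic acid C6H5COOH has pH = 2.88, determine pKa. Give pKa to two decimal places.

pKa = 4.26

[H+] = 10^(-2.88) = 1.32 × 10^-3 M
At equilibrium [HA] = 0.033 − 1.32 × 10^-3 = 3.17 × 10^-2 M
Ka = [H+][A-]/[HA] = (1.32 × 10^-3)² / 3.17 × 10^-2 = 5.50 × 10^-5
pKa = -log(5.50 × 10^-5) = 4.26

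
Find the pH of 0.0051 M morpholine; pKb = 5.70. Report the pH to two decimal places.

C4H8ONH + H2O ⇌ C4H8ONH2+ + OH-
Kb = 10^(−5.70) = 2.00 × 10^-6
Kb = [OH-]²/(0.0051 − [OH-]) = 2.00 × 10^-6
Assume [OH-] ≪ 0.0051: [OH-] ≈ √(2.00 × 10^-6 × 0.0051) = 1.01 × 10^-4 M
([OH-]/C₀ = 2% < 5%, so the approximation holds.)
pOH = −log(1.01 × 10^-4) = 4.00; pH = 14.00 − 4.00 = 10.00

pH = 10.00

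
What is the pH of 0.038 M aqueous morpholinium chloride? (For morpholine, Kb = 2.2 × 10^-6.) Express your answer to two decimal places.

pH = 4.88

C4H8ONH2+ is the conjugate acid of the weak base C4H8ONH.
Ka = Kw/Kb = 1.0×10^-14 / 2.2 × 10^-6 = 4.55 × 10^-9
From the ICE table, Ka = [H+]²/(0.038 − [H+]) = 4.55 × 10^-9.
Since Ka ≪ C₀, [H+] ≈ √(Ka·C₀) = 1.31 × 10^-5 M.
([H+]/C₀ = 0.035% < 5%, so the approximation holds.)
pH = −log(1.31 × 10^-5) = 4.88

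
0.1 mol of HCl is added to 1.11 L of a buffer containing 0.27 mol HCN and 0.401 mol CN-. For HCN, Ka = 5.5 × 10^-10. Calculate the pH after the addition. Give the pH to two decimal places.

pH = 9.17

After neutralization: n(HCN) = 0.37 mol, n(CN-) = 0.301 mol.
pKa = −log(5.5 × 10^-10) = 9.260
Henderson–Hasselbalch with mole ratio 0.301/0.37: pH = 9.260 + (-0.090)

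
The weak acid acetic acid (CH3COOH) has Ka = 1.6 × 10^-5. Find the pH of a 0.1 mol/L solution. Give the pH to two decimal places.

pH = 2.90

CH3COOH ⇌ CH3COO- + H+
Ka = [H+]²/(0.1 − [H+]) = 1.6 × 10^-5
Neglecting [H+] in the denominator: [H+] = √(1.6 × 10^-5 × 0.1) = 1.26 × 10^-3 M
pH = −log(1.26 × 10^-3) = 2.90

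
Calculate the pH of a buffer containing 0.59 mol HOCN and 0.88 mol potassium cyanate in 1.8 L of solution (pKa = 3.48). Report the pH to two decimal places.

pH = 3.65

Henderson–Hasselbalch: pH = pKa + log([OCN-]/[HOCN]) = 3.48 + log(0.88/0.59)
pH = 3.48 + (+0.174) = 3.65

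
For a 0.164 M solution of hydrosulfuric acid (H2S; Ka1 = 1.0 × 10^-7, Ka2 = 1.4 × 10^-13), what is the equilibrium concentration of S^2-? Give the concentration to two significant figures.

1.4 × 10^-13 M

First ionization gives [H+] ≈ [HS-] = 1.28 × 10^-4 M.
Second step: Ka2 = [H+][S^2-]/[HS-] ≈ [S^2-] (since [H+] ≈ [HS-]).
So [S^2-] ≈ Ka2.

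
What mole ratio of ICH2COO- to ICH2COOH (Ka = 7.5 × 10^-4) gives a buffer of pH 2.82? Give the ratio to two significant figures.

ratio = 0.50

pKa = -log(7.5 × 10^-4) = 3.125
pH = pKa + log(r) ⇒ log(r) = 2.82 − 3.125 = -0.305
r = [ICH2COO-]/[ICH2COOH] = 10^(-0.305) = 0.495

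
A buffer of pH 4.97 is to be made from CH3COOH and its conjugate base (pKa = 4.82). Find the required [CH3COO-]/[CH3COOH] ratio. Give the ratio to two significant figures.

ratio = 1.4

pH = pKa + log(r) ⇒ log(r) = 4.97 − 4.82 = +0.15
r = [CH3COO-]/[CH3COOH] = 10^(+0.15) = 1.41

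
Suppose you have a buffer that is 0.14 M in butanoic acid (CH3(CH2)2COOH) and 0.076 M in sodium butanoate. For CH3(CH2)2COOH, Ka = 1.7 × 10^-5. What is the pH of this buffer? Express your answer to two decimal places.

pKa = −log(1.7 × 10^-5) = 4.770
Using pH = pKa + log([base]/[acid]) with [base]/[acid] = 0.076/0.14:
pH = 4.770 + (-0.265) = 4.50

pH = 4.50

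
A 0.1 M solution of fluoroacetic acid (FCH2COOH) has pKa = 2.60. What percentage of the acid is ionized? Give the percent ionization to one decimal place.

14.6%

FCH2COOH ⇌ FCH2COO- + H+; let x = [H+] at equilibrium.
Ka = 10^(−2.60) = 2.51 × 10^-3
Solve x² + 0.00251x − 0.000251 = 0 → x = 1.46 × 10^-2 M
Fraction ionized = 1.46 × 10^-2 / 0.1 = 0.1460 → 14.6%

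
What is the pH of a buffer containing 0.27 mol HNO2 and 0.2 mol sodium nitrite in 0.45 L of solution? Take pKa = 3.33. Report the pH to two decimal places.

pH = pKa + log([A⁻]/[HA]) = 3.33 + log(0.2/0.27)
pH = 3.33 + (-0.130) = 3.20

pH = 3.20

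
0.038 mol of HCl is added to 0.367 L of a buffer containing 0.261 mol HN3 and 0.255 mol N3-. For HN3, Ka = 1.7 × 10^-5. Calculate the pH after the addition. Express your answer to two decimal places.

Added H+ converts N3- to HN3: HN3 → 0.299 mol, N3- → 0.217 mol.
pKa = −log(1.7 × 10^-5) = 4.770
pH = pKa + log([A⁻]/[HA]) = 4.770 + log(0.217/0.299) = 4.770 -0.139

pH = 4.63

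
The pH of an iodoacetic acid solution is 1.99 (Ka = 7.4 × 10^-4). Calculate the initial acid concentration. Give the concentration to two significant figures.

[H+] = 10^(-1.99) = 1.02 × 10^-2 M = x
Ka = x²/(C₀ − x) ⇒ C₀ = x + x²/Ka
C₀ = 1.02 × 10^-2 + (1.02 × 10^-2)²/(7.4 × 10^-4) = 1.51 × 10^-1 M

C₀ = 1.5 × 10^-1 M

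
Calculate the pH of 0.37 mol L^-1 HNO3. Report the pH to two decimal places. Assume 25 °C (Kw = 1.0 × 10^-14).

HNO3 is a strong acid and dissociates completely, so [H+] = 0.37 M.
pH = -log(0.37) = 0.43

pH = 0.43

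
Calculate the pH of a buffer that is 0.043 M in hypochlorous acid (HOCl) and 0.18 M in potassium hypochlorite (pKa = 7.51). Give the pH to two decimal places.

pH = 8.13

Using pH = pKa + log([base]/[acid]) with [base]/[acid] = 0.18/0.043:
pH = 7.51 + (+0.622) = 8.13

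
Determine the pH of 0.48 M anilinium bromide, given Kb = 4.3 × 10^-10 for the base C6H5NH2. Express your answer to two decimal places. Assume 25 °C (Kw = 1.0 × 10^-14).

C6H5NH3+ is the conjugate acid of the weak base C6H5NH2.
Ka = Kw/Kb = 1.0×10^-14 / 4.3 × 10^-10 = 2.33 × 10^-5
From the ICE table, Ka = [H+]²/(0.48 − [H+]) = 2.33 × 10^-5.
Neglecting [H+] in the denominator: [H+] = √(2.33 × 10^-5 × 0.48) = 3.34 × 10^-3 M
Check: 0.7% ionized — well under 5%, approximation valid.
pH = −log(3.34 × 10^-3) = 2.48

pH = 2.48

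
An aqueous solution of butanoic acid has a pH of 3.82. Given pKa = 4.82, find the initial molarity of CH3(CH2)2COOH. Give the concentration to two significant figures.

C₀ = 1.7 × 10^-3 M

[H+] = 10^(-3.82) = 1.51 × 10^-4 M = x
Ka = 10^(−4.82) = 1.51 × 10^-5
Ka = x²/(C₀ − x) ⇒ C₀ = x + x²/Ka
C₀ = 1.51 × 10^-4 + (1.51 × 10^-4)²/(1.51 × 10^-5) = 1.66 × 10^-3 M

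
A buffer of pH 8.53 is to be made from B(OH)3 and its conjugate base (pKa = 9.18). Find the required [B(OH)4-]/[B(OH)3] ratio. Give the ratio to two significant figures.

ratio = 0.22

pH = pKa + log(r) ⇒ log(r) = 8.53 − 9.18 = -0.65
r = [B(OH)4-]/[B(OH)3] = 10^(-0.65) = 0.224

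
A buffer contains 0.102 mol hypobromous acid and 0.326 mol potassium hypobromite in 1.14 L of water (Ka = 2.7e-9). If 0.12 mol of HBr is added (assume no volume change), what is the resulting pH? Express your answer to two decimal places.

pH = 8.54

After neutralization: n(HOBr) = 0.222 mol, n(OBr-) = 0.206 mol.
pKa = −log(2.7 × 10^-9) = 8.569
pH = pKa + log([A⁻]/[HA]) = 8.569 + log(0.206/0.222) = 8.569 -0.032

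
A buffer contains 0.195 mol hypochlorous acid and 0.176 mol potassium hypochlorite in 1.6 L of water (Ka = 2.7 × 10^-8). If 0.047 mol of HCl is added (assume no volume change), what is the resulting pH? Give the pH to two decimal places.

Added H+ converts OCl- to HOCl: HOCl → 0.242 mol, OCl- → 0.129 mol.
pKa = −log(2.7 × 10^-8) = 7.569
pH = pKa + log([A⁻]/[HA]) = 7.569 + log(0.129/0.242) = 7.569 -0.273

pH = 7.30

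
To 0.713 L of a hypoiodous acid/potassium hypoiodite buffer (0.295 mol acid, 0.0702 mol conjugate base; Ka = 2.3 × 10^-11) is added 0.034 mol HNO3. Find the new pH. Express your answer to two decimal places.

After neutralization: n(HOI) = 0.329 mol, n(OI-) = 0.0362 mol.
pKa = −log(2.3 × 10^-11) = 10.638
pH = pKa + log([A⁻]/[HA]) = 10.638 + log(0.0362/0.329) = 10.638 -0.958

pH = 9.68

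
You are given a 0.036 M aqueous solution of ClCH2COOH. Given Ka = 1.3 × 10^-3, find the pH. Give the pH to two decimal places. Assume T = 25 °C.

pH = 2.21

ClCH2COOH ⇌ ClCH2COO- + H+
Let x = [H+] at equilibrium. Ka = x²/(0.036 − x).
Here C₀/Ka ≈ 27.7, so the small-x approximation fails. Use the quadratic:
x = (−Ka + √(Ka² + 4·Ka·C₀))/2 = 6.22 × 10^-3 M
pH = −log[H+] = −log(6.22 × 10^-3) = 2.21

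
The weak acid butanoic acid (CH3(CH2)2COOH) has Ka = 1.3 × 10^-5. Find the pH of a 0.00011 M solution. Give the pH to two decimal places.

pH = 4.50

CH3(CH2)2COOH ⇌ CH3(CH2)2COO- + H+
Ka = x²/(0.00011 − x) = 1.3 × 10^-5
x is not negligible relative to C₀; solve x² + 1.3e-05·x − 1.43e-09 = 0.
x = (−Ka + √(Ka² + 4·Ka·C₀))/2 = 3.19 × 10^-5 M
pH = −log(3.19 × 10^-5) = 4.50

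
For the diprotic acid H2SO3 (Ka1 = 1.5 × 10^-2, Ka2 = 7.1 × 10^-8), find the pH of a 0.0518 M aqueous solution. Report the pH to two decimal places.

pH = 1.67

Since Ka1 ≫ Ka2, the first ionization dominates [H+].
Ka1 = x²/(0.0518 − x) = 1.5 × 10^-2
Solving the quadratic: x = (−Ka1 + √(Ka1² + 4·Ka1·C₀))/2 = 2.14 × 10^-2 M
pH = −log(2.14 × 10^-2) = 1.67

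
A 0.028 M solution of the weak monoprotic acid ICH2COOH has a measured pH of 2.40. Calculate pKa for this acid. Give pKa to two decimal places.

pKa = 3.18

[H+] = 10^(-2.40) = 3.98 × 10^-3 M
At equilibrium [HA] = 0.028 − 3.98 × 10^-3 = 2.40 × 10^-2 M
Ka = [H+][A-]/[HA] = (3.98 × 10^-3)² / 2.40 × 10^-2 = 6.60 × 10^-4
pKa = -log(6.60 × 10^-4) = 3.18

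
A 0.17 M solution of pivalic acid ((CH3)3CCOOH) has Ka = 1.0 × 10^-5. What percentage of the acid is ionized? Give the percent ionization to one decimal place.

(CH3)3CCOOH ⇌ (CH3)3CCOO- + H+; let x = [H+] at equilibrium.
x ≈ √(Ka·C₀) = √(1.0 × 10^-5 × 0.17) = 1.30 × 10^-3 M
% ionization = x/C₀ × 100% = 1.30 × 10^-3/0.17 × 100% = 0.8%

0.8%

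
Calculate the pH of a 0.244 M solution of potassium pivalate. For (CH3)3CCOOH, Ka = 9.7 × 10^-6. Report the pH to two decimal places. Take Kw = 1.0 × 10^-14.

(CH3)3CCOO- is the conjugate base of the weak acid (CH3)3CCOOH.
Kb = Kw/Ka = 1.0×10^-14 / 9.7 × 10^-6 = 1.03 × 10^-9
From the ICE table, Kb = [OH-]²/(0.244 − [OH-]) = 1.03 × 10^-9.
Neglecting [OH-] in the denominator: [OH-] = √(1.03 × 10^-9 × 0.244) = 1.59 × 10^-5 M
Check: 0.0065% ionized — well under 5%, approximation valid.
pOH = −log(1.59 × 10^-5) = 4.80; pH = 14.00 − 4.80 = 9.20

pH = 9.20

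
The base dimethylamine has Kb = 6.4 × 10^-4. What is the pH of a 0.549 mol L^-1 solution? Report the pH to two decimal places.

(CH3)2NH + H2O ⇌ (CH3)2NH2+ + OH-
Kb = x²/(0.549 − x) = 6.4 × 10^-4
Assume x ≪ 0.549: x ≈ √(6.4 × 10^-4 × 0.549) = 1.87 × 10^-2 M
Check: 3.4% ionized — well under 5%, approximation valid.
pOH = −log(1.87 × 10^-2) = 1.73; pH = 14.00 − 1.73 = 12.27

pH = 12.27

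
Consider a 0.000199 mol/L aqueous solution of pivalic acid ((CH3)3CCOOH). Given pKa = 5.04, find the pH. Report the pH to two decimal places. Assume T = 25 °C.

pH = 4.42

(CH3)3CCOOH ⇌ (CH3)3CCOO- + H+
Ka = 10^(−5.04) = 9.12 × 10^-6
From the ICE table, Ka = [H+]²/(0.000199 − [H+]) = 9.12 × 10^-6.
[H+] is not negligible relative to C₀; solve [H+]² + 9.12e-06·[H+] − 1.81e-09 = 0.
[H+] = (−Ka + √(Ka² + 4·Ka·C₀))/2 = 3.83 × 10^-5 M
pH = −log(3.83 × 10^-5) = 4.42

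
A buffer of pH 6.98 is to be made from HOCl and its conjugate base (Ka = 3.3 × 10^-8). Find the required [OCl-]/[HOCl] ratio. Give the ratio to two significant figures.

pKa = -log(3.3 × 10^-8) = 7.481
pH = pKa + log(r) ⇒ log(r) = 6.98 − 7.481 = -0.501
r = [OCl-]/[HOCl] = 10^(-0.501) = 0.316

ratio = 0.32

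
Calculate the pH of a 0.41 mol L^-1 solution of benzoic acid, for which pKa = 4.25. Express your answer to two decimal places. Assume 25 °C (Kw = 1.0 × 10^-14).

pH = 2.32

C6H5COOH ⇌ C6H5COO- + H+
Ka = 10^(−4.25) = 5.62 × 10^-5
Let x = [H+] at equilibrium. Ka = x²/(0.41 − x).
Since Ka ≪ C₀, x ≈ √(Ka·C₀) = 4.80 × 10^-3 M.
(x/C₀ = 1.2% < 5%, so the approximation holds.)
pH = −log[H+] = −log(4.80 × 10^-3) = 2.32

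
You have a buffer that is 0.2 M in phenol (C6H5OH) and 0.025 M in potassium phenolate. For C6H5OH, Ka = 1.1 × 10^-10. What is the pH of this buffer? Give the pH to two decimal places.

pH = 9.06

pKa = −log(1.1 × 10^-10) = 9.959
Henderson–Hasselbalch: pH = pKa + log([C6H5O-]/[C6H5OH]) = 9.959 + log(0.025/0.2)
pH = 9.959 + (-0.903) = 9.06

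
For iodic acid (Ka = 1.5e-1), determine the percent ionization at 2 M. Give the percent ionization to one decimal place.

HIO3 ⇌ IO3- + H+; let x = [H+] at equilibrium.
Ka = x²/(C₀ − x); solving the quadratic gives x = 4.78 × 10^-1 M.
% ionization = x/C₀ × 100% = 4.78 × 10^-1/2 × 100% = 23.9%

23.9%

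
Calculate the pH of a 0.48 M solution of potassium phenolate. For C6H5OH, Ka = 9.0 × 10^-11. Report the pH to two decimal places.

C6H5O- is the conjugate base of the weak acid C6H5OH.
Kb = Kw/Ka = 1.0×10^-14 / 9.0 × 10^-11 = 1.11 × 10^-4
Kb = [OH-]²/(0.48 − [OH-]) = 1.11 × 10^-4
Since Kb ≪ C₀, [OH-] ≈ √(Kb·C₀) = 7.30 × 10^-3 M.
Check: 1.5% ionized — well under 5%, approximation valid.
pOH = −log(7.30 × 10^-3) = 2.14; pH = 14.00 − 2.14 = 11.86

pH = 11.86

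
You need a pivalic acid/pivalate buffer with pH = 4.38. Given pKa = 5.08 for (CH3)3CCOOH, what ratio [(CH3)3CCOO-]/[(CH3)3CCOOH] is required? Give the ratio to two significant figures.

pH = pKa + log(r) ⇒ log(r) = 4.38 − 5.08 = -0.70
r = [(CH3)3CCOO-]/[(CH3)3CCOOH] = 10^(-0.70) = 0.2

ratio = 0.20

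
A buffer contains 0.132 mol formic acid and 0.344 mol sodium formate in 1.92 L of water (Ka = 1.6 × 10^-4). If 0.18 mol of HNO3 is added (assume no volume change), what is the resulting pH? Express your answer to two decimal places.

pH = 3.52

After neutralization: n(HCOOH) = 0.312 mol, n(HCOO-) = 0.164 mol.
pKa = −log(1.6 × 10^-4) = 3.796
Henderson–Hasselbalch with mole ratio 0.164/0.312: pH = 3.796 + (-0.279)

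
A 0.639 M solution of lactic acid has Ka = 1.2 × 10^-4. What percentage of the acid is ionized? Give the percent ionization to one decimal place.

1.4%

CH3CH(OH)COOH ⇌ CH3CH(OH)COO- + H+; let x = [H+] at equilibrium.
x ≈ √(Ka·C₀) = √(1.2 × 10^-4 × 0.639) = 8.76 × 10^-3 M
Fraction ionized = 8.76 × 10^-3 / 0.639 = 0.0137 → 1.4%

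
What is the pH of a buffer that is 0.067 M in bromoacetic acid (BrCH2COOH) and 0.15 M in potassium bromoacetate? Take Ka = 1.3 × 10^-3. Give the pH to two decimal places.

pKa = −log(1.3 × 10^-3) = 2.886
pH = pKa + log([A⁻]/[HA]) = 2.886 + log(0.15/0.067)
pH = 2.886 + (+0.350) = 3.24

pH = 3.24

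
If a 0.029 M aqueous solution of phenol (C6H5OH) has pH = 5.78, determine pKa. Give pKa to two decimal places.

pKa = 10.02

[H+] = 10^(-5.78) = 1.66 × 10^-6 M
At equilibrium [HA] = 0.029 − 1.66 × 10^-6 = 2.90 × 10^-2 M
Ka = [H+][A-]/[HA] = (1.66 × 10^-6)² / 2.90 × 10^-2 = 9.50 × 10^-11
pKa = -log(9.50 × 10^-11) = 10.02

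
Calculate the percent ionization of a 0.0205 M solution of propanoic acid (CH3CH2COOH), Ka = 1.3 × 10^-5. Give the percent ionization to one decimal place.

2.5%

CH3CH2COOH ⇌ CH3CH2COO- + H+; let x = [H+] at equilibrium.
x ≈ √(Ka·C₀) = √(1.3 × 10^-5 × 0.0205) = 5.16 × 10^-4 M
Fraction ionized = 5.16 × 10^-4 / 0.0205 = 0.0252 → 2.5%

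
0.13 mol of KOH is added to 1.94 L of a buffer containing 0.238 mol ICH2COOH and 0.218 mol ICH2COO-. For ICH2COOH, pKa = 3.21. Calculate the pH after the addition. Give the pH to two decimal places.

pH = 3.72

OH- converts ICH2COOH to ICH2COO-: ICH2COOH → 0.108 mol, ICH2COO- → 0.348 mol.
pH = pKa + log([A⁻]/[HA]) = 3.21 + log(0.348/0.108) = 3.21 +0.508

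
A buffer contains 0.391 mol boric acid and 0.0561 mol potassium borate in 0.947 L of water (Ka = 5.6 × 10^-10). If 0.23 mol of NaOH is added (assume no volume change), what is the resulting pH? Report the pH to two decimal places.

OH- converts B(OH)3 to B(OH)4-: B(OH)3 → 0.161 mol, B(OH)4- → 0.286 mol.
pKa = −log(5.6 × 10^-10) = 9.252
Henderson–Hasselbalch with mole ratio 0.286/0.161: pH = 9.252 + (+0.250)

pH = 9.50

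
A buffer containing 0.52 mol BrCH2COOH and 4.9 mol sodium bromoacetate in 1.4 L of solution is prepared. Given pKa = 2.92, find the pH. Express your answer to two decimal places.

pH = 3.89

Henderson–Hasselbalch: pH = pKa + log([BrCH2COO-]/[BrCH2COOH]) = 2.92 + log(4.9/0.52)
pH = 2.92 + (+0.974) = 3.89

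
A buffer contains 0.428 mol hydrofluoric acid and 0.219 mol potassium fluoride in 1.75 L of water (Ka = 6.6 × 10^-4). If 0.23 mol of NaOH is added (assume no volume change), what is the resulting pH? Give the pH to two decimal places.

pH = 3.54

OH- converts HF to F-: HF → 0.198 mol, F- → 0.449 mol.
pKa = −log(6.6 × 10^-4) = 3.180
pH = pKa + log([A⁻]/[HA]) = 3.180 + log(0.449/0.198) = 3.180 +0.356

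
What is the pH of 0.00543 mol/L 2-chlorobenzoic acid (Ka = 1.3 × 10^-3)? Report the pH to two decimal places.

pH = 2.68

ClC6H4COOH ⇌ ClC6H4COO- + H+
Ka = [H+]²/(0.00543 − [H+]) = 1.3 × 10^-3
[H+] is not negligible relative to C₀; solve [H+]² + 0.0013·[H+] − 7.06e-06 = 0.
[H+] = [−0.0013 + √(0.0013² + 2.82e-05)]/2 = 2.09 × 10^-3 M
pH = −log(2.09 × 10^-3) = 2.68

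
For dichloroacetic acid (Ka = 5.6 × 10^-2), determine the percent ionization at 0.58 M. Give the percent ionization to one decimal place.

26.6%

Cl2CHCOOH ⇌ Cl2CHCOO- + H+; let x = [H+] at equilibrium.
Ka = x²/(C₀ − x); solving the quadratic gives x = 1.54 × 10^-1 M.
Fraction ionized = 1.54 × 10^-1 / 0.58 = 0.2655 → 26.6%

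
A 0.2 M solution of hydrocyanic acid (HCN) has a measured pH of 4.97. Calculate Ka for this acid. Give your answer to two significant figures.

[H+] = 10^(-4.97) = 1.07 × 10^-5 M
At equilibrium [HA] = 0.2 − 1.07 × 10^-5 = 2.00 × 10^-1 M
Ka = [H+][A-]/[HA] = (1.07 × 10^-5)² / 2.00 × 10^-1 = 5.7 × 10^-10

Ka = 5.7 × 10^-10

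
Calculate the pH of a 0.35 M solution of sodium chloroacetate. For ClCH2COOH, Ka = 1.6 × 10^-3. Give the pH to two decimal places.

ClCH2COO- is the conjugate base of the weak acid ClCH2COOH.
Kb = Kw/Ka = 1.0×10^-14 / 1.6 × 10^-3 = 6.25 × 10^-12
Kb = [OH-]²/(0.35 − [OH-]) = 6.25 × 10^-12
Since Kb ≪ C₀, [OH-] ≈ √(Kb·C₀) = 1.48 × 10^-6 M.
pOH = 5.83, so pH = 14.00 − pOH = 8.17

pH = 8.17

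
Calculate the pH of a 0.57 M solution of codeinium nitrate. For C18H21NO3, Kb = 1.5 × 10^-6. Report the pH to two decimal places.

pH = 4.21

C18H22NO3+ is the conjugate acid of the weak base C18H21NO3.
Ka = Kw/Kb = 1.0×10^-14 / 1.5 × 10^-6 = 6.67 × 10^-9
From the ICE table, Ka = x²/(0.57 − x) = 6.67 × 10^-9.
Neglecting x in the denominator: x = √(6.67 × 10^-9 × 0.57) = 6.17 × 10^-5 M
pH = −log[H+] = −log(6.17 × 10^-5) = 4.21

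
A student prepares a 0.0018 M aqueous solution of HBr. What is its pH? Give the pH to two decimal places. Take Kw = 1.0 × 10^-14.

pH = 2.74

HBr is a strong acid and dissociates completely, so [H+] = 0.0018 M.
pH = -log(0.0018) = 2.74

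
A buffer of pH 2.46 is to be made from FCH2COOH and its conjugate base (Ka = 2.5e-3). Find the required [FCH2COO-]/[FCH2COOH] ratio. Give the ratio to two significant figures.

pKa = -log(2.5 × 10^-3) = 2.602
pH = pKa + log(r) ⇒ log(r) = 2.46 − 2.602 = -0.142
r = [FCH2COO-]/[FCH2COOH] = 10^(-0.142) = 0.721

ratio = 0.72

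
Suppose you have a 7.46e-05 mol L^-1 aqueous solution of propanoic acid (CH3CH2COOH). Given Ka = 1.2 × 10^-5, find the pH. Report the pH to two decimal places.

CH3CH2COOH ⇌ CH3CH2COO- + H+
From the ICE table, Ka = x²/(7.46e-05 − x) = 1.2 × 10^-5.
Here C₀/Ka ≈ 6.22, so the small-x approximation fails. Use the quadratic:
x = (−Ka + √(Ka² + 4·Ka·C₀))/2 = 2.45 × 10^-5 M
pH = −log(2.45 × 10^-5) = 4.61

pH = 4.61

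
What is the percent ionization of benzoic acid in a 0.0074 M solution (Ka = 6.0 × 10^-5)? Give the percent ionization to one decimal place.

C6H5COOH ⇌ C6H5COO- + H+; let x = [H+] at equilibrium.
Solve x² + 6e-05x − 4.44e-07 = 0 → x = 6.37 × 10^-4 M
Fraction ionized = 6.37 × 10^-4 / 0.0074 = 0.0861 → 8.6%

8.6%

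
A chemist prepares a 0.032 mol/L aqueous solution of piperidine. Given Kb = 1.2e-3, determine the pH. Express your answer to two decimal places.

pH = 11.75

C5H10NH + H2O ⇌ C5H10NH2+ + OH-
Let x = [OH-] at equilibrium. Kb = x²/(0.032 − x).
The 5% rule fails; solving x² + Kb·x − Kb·C₀ = 0 exactly:
x = (−Kb + √(Kb² + 4·Kb·C₀))/2 = 5.63 × 10^-3 M
pOH = 2.25, so pH = 14.00 − pOH = 11.75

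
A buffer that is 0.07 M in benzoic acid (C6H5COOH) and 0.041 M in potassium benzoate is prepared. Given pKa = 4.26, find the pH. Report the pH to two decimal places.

pH = 4.03

Using pH = pKa + log([base]/[acid]) with [base]/[acid] = 0.041/0.07:
pH = 4.26 + (-0.232) = 4.03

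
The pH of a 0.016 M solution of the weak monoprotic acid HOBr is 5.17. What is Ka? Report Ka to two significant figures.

Ka = 2.9 × 10^-9

[H+] = 10^(-5.17) = 6.76 × 10^-6 M
At equilibrium [HA] = 0.016 − 6.76 × 10^-6 = 1.60 × 10^-2 M
Ka = [H+][A-]/[HA] = (6.76 × 10^-6)² / 1.60 × 10^-2 = 2.9 × 10^-9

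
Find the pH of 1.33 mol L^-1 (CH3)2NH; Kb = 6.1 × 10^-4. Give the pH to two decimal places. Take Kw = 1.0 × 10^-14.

pH = 12.45

(CH3)2NH + H2O ⇌ (CH3)2NH2+ + OH-
From the ICE table, Kb = x²/(1.33 − x) = 6.1 × 10^-4.
Assume x ≪ 1.33: x ≈ √(6.1 × 10^-4 × 1.33) = 2.85 × 10^-2 M
pOH = 1.55, so pH = 14.00 − pOH = 12.45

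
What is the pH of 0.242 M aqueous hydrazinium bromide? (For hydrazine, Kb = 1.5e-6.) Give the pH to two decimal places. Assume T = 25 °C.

pH = 4.40

N2H5+ is the conjugate acid of the weak base N2H4.
Ka = Kw/Kb = 1.0×10^-14 / 1.5 × 10^-6 = 6.67 × 10^-9
Ka = [H+]²/(0.242 − [H+]) = 6.67 × 10^-9
Since Ka ≪ C₀, [H+] ≈ √(Ka·C₀) = 4.02 × 10^-5 M.
pH = −log(4.02 × 10^-5) = 4.40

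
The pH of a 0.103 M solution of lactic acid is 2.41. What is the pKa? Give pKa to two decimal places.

pKa = 3.82

[H+] = 10^(-2.41) = 3.89 × 10^-3 M
At equilibrium [HA] = 0.103 − 3.89 × 10^-3 = 9.91 × 10^-2 M
Ka = [H+][A-]/[HA] = (3.89 × 10^-3)² / 9.91 × 10^-2 = 1.53 × 10^-4
pKa = -log(1.53 × 10^-4) = 3.82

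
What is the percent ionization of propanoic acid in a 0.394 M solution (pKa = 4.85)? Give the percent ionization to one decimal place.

CH3CH2COOH ⇌ CH3CH2COO- + H+; let x = [H+] at equilibrium.
Ka = 10^(−4.85) = 1.41 × 10^-5
x ≈ √(Ka·C₀) = √(1.41 × 10^-5 × 0.394) = 2.36 × 10^-3 M
% ionization = x/C₀ × 100% = 2.36 × 10^-3/0.394 × 100% = 0.6%

0.6%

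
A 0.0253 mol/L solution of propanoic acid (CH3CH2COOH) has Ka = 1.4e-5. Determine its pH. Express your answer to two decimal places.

CH3CH2COOH ⇌ CH3CH2COO- + H+
Ka = x²/(0.0253 − x) = 1.4 × 10^-5
Since Ka ≪ C₀, x ≈ √(Ka·C₀) = 5.95 × 10^-4 M.
Check: 2.4% ionized — well under 5%, approximation valid.
pH = −log[H+] = −log(5.95 × 10^-4) = 3.23

pH = 3.23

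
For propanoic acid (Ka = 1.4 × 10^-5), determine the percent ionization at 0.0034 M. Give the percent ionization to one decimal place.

CH3CH2COOH ⇌ CH3CH2COO- + H+; let x = [H+] at equilibrium.
Ka = x²/(C₀ − x); solving the quadratic gives x = 2.11 × 10^-4 M.
Fraction ionized = 2.11 × 10^-4 / 0.0034 = 0.0621 → 6.2%

6.2%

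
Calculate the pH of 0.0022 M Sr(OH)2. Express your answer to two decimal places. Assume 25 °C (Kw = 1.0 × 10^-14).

Sr(OH)2 is a strong base (each formula unit releases 2 OH-); [OH-] = 0.0044 M.
pOH = -log(0.0044) = 2.36
pH = 14.00 - 2.36 = 11.64

pH = 11.64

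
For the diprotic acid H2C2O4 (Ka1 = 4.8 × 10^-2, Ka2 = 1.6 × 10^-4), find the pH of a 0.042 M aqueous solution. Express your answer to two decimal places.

Since Ka1 ≫ Ka2, the first ionization dominates [H+].
Ka1 = x²/(0.042 − x) = 4.8 × 10^-2
Solving the quadratic: x = (−Ka1 + √(Ka1² + 4·Ka1·C₀))/2 = 2.69 × 10^-2 M
pH = −log(2.69 × 10^-2) = 1.57

pH = 1.57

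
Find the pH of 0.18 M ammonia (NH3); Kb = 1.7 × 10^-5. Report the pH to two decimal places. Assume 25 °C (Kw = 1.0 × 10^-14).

NH3 + H2O ⇌ NH4+ + OH-
From the ICE table, Kb = x²/(0.18 − x) = 1.7 × 10^-5.
Neglecting x in the denominator: x = √(1.7 × 10^-5 × 0.18) = 1.75 × 10^-3 M
Check: 0.97% ionized — well under 5%, approximation valid.
pOH = −log(1.75 × 10^-3) = 2.76; pH = 14.00 − 2.76 = 11.24

pH = 11.24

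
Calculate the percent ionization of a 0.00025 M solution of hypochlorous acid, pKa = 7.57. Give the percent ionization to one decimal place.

HOCl ⇌ OCl- + H+; let x = [H+] at equilibrium.
Ka = 10^(−7.57) = 2.69 × 10^-8
x ≈ √(Ka·C₀) = √(2.69 × 10^-8 × 0.00025) = 2.59 × 10^-6 M
Fraction ionized = 2.59 × 10^-6 / 0.00025 = 0.0104 → 1.0%

1.0%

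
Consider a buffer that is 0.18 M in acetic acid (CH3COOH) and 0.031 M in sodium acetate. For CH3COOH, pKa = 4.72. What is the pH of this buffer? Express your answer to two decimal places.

Using pH = pKa + log([base]/[acid]) with [base]/[acid] = 0.031/0.18:
pH = 4.72 + (-0.764) = 3.96

pH = 3.96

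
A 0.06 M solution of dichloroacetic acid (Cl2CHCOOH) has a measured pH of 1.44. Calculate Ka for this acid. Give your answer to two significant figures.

[H+] = 10^(-1.44) = 3.63 × 10^-2 M
At equilibrium [HA] = 0.06 − 3.63 × 10^-2 = 2.37 × 10^-2 M
Ka = [H+][A-]/[HA] = (3.63 × 10^-2)² / 2.37 × 10^-2 = 5.6 × 10^-2

Ka = 5.6 × 10^-2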